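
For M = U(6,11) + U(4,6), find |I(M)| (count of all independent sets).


For a direct sum, |I(M1+M2)| = |I(M1)| * |I(M2)|.
|I(U(6,11))| = sum C(11,k) for k=0..6 = 1486.
|I(U(4,6))| = sum C(6,k) for k=0..4 = 57.
Total = 1486 * 57 = 84702.

84702


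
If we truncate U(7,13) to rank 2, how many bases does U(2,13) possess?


Truncating U(7,13) to rank 2 gives U(2,13).
Bases of U(2,13) are all 2-element subsets of 13 elements.
Number of bases = C(13,2) = 13! / (2! * 11!) = 78.

78


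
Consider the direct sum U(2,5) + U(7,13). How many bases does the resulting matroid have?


Bases of a direct sum M1 + M2: |B| = |B(M1)| * |B(M2)|.
|B(U(2,5))| = C(5,2) = 10.
|B(U(7,13))| = C(13,7) = 1716.
Total bases = 10 * 1716 = 17160.

17160


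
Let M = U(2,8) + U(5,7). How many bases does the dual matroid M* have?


(M1+M2)* = M1* + M2*.
M1* = U(6,8), bases: C(8,6) = 28.
M2* = U(2,7), bases: C(7,2) = 21.
|B(M*)| = 28 * 21 = 588.

588


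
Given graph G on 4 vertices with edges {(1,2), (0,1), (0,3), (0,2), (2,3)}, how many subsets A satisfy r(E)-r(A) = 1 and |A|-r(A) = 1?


R(x,y) = sum over A in 2^E of x^(r(E)-r(A)) * y^(|A|-r(A)).
G has 4 vertices, 5 edges. r(E) = 3.
Enumerate all 2^5 = 32 subsets.
Count subsets with r(E)-r(A)=1 and |A|-r(A)=1: 2.

2


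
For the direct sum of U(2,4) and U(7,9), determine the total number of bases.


Bases of a direct sum M1 + M2: |B| = |B(M1)| * |B(M2)|.
|B(U(2,4))| = C(4,2) = 6.
|B(U(7,9))| = C(9,7) = 36.
Total bases = 6 * 36 = 216.

216


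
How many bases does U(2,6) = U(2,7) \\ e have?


Deleting e from U(2,7) gives U(2,6) since n > r.
Bases of U(2,6) = C(6,2) = 6! / (2! * 4!) = 15.

15


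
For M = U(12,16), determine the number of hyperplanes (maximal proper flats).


Hyperplanes of U(12,16) are flats of rank 11.
In a uniform matroid, these are exactly the (11)-element subsets.
Count = C(16,11) = 16! / (11! * 5!) = 4368.

4368


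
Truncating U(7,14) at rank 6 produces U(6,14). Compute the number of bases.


Truncating U(7,14) to rank 6 gives U(6,14).
Bases of U(6,14) are all 6-element subsets of 14 elements.
Number of bases = (14 choose 6) = 3003.

3003


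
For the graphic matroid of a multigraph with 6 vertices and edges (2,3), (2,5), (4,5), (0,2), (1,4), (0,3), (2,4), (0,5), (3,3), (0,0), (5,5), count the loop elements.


In a graphic matroid, a loop is a self-loop edge (u,u) with rank 0.
Examining all 11 edges for self-loops...
Self-loops found: (3,3), (0,0), (5,5)
Number of loops = 3.

3


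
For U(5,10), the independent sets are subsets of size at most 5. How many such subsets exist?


Independent sets of U(5,10) are all subsets of size <= 5.
Count = (10 choose 0) + (10 choose 1) + (10 choose 2) + (10 choose 3) + (10 choose 4) + (10 choose 5)
     = 1 + 10 + 45 + 120 + 210 + 252
     = 638.

638


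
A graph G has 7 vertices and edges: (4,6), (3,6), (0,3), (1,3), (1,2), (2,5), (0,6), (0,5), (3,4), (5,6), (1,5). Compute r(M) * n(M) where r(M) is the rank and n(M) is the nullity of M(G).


r(M) = |V| - c = 7 - 1 = 6.
nullity = |E| - r(M) = 11 - 6 = 5.
Product = 6 * 5 = 30.

30


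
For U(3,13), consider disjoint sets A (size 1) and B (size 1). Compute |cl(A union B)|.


|A union B| = 1 + 1 = 2 (disjoint).
In U(3,13), cl(S) = S if |S| < 3, else cl(S) = E.
Since 2 < 3, cl(A union B) = A union B.
|cl(A union B)| = 2.

2


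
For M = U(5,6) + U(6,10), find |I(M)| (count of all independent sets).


For a direct sum, |I(M1+M2)| = |I(M1)| * |I(M2)|.
|I(U(5,6))| = sum C(6,k) for k=0..5 = 63.
|I(U(6,10))| = sum C(10,k) for k=0..6 = 848.
Total = 63 * 848 = 53424.

53424


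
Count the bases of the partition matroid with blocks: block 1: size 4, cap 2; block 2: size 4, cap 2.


A basis picks exactly ci elements from block i.
Number of bases = product of C(|Si|, ci).
= C(4,2) * C(4,2)
= 6 * 6
= 36.

36


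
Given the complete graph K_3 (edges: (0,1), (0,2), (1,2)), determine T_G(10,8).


T(K_3; x,y) = x^2 + x + y.
T(10,8) = 100 + 10 + 8 = 118.

118


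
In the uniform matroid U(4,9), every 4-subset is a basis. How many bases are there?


Bases of U(4,9) are all 4-element subsets of the 9-element ground set.
Number of bases = C(9,4).
C(9,4) = 9! / (4! * 5!) = 126.

126


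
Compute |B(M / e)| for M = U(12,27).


Contracting e from U(12,27) gives U(11,26).
Bases of U(11,26) = C(26,11) = 26! / (11! * 15!) = 7726160.

7726160


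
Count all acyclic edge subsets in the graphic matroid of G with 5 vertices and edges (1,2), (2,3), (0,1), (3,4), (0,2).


An independent set in a graphic matroid is an acyclic edge subset.
G has 5 vertices and 5 edges.
Enumerate all 2^5 = 32 subsets, checking for acyclicity.
Total independent sets = 28.

28


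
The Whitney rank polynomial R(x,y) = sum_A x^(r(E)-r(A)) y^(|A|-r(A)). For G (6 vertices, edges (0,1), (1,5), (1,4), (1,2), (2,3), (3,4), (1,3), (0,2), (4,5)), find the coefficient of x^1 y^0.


R(x,y) = sum over A in 2^E of x^(r(E)-r(A)) * y^(|A|-r(A)).
G has 6 vertices, 9 edges. r(E) = 5.
Enumerate all 2^9 = 512 subsets.
Count subsets with r(E)-r(A)=1 and |A|-r(A)=0: 99.

99


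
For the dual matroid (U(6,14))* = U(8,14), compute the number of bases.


The dual of U(r,n) is U(n-r, n) = U(8,14).
Bases of U(8,14) are all (8)-element subsets.
|B(M*)| = C(14,8) = 14! / (8! * 6!) = 3003.

3003


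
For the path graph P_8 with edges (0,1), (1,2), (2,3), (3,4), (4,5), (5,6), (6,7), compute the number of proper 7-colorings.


P(P_8, k) = k * (k-1)^(7).
P(7) = 7 * 6^7 = 7 * 279936 = 1959552.

1959552


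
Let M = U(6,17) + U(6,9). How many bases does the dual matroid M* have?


(M1+M2)* = M1* + M2*.
M1* = U(11,17), bases: C(17,11) = 12376.
M2* = U(3,9), bases: C(9,3) = 84.
|B(M*)| = 12376 * 84 = 1039584.

1039584


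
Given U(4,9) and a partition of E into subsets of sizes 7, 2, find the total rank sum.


r(Ai) = min(|Ai|, 4) for each part.
Sum = min(7,4) + min(2,4)
    = 4 + 2
    = 6.

6


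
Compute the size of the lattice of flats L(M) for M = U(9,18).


Flats of U(9,18): every subset of size < 9 is a flat, plus E itself.
Count = (18 choose 0) + (18 choose 1) + (18 choose 2) + (18 choose 3) + (18 choose 4) + (18 choose 5) + (18 choose 6) + (18 choose 7) + (18 choose 8) + 1
     = 1 + 18 + 153 + 816 + 3060 + 8568 + 18564 + 31824 + 43758 + 1
     = 106763.

106763


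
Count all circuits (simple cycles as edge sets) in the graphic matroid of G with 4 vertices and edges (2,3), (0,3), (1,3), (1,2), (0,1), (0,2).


A circuit in a graphic matroid = edge set of a simple cycle.
G has 4 vertices and 6 edges.
Enumerating all minimal edge subsets forming cycles...
Total circuits found: 7.

7


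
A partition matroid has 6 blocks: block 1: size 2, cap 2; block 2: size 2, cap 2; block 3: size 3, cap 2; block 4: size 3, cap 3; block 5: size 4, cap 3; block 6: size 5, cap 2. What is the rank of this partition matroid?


Rank of a partition matroid = sum of min(|Si|, ci) for each block.
= min(2,2) + min(2,2) + min(3,2) + min(3,3) + min(4,3) + min(5,2)
= 2 + 2 + 2 + 3 + 3 + 2
= 14.

14


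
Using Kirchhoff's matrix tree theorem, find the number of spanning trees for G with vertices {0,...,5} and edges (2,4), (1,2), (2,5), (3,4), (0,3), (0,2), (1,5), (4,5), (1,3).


By Kirchhoff's matrix tree theorem, the number of spanning trees equals
the determinant of any cofactor of the Laplacian matrix L.
G has 6 vertices and 9 edges.
Computing the (5 x 5) cofactor determinant gives 69.

69


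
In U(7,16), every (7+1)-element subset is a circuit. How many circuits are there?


In U(7,16), circuits are the (8)-element subsets.
Any set of 8 elements is dependent, and removing any one element gives
an independent set of size 7, so it is a minimal dependent set.
Number of circuits = C(16,8) = 16! / (8! * 8!) = 12870.

12870


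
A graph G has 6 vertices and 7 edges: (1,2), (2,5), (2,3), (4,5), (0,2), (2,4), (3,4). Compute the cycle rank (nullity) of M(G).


Cycle rank (nullity) = |E| - r(M) = |E| - (|V| - c).
|E| = 7, |V| = 6, c = 1.
Nullity = 7 - (6 - 1) = 7 - 5 = 2.

2


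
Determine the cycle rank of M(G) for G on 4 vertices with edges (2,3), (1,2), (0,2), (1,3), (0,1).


Cycle rank (nullity) = |E| - r(M) = |E| - (|V| - c).
|E| = 5, |V| = 4, c = 1.
Nullity = 5 - (4 - 1) = 5 - 3 = 2.

2


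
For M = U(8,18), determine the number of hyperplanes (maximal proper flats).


Hyperplanes of U(8,18) are flats of rank 7.
In a uniform matroid, these are exactly the (7)-element subsets.
Count = (18 choose 7) = 31824.

31824


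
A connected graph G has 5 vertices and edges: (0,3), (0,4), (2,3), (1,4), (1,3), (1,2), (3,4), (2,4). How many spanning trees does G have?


By Kirchhoff's matrix tree theorem, the number of spanning trees equals
the determinant of any cofactor of the Laplacian matrix L.
G has 5 vertices and 8 edges.
Computing the (4 x 4) cofactor determinant gives 40.

40


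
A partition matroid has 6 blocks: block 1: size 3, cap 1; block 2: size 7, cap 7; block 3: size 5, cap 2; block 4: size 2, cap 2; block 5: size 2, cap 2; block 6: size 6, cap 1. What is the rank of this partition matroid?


Rank of a partition matroid = sum of min(|Si|, ci) for each block.
= min(3,1) + min(7,7) + min(5,2) + min(2,2) + min(2,2) + min(6,1)
= 1 + 7 + 2 + 2 + 2 + 1
= 15.

15


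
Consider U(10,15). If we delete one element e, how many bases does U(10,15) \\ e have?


Deleting e from U(10,15) gives U(10,14) since n > r.
Bases of U(10,14) = C(14,10) = 1001.

1001


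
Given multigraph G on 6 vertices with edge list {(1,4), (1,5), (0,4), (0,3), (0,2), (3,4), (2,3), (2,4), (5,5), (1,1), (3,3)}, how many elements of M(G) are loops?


In a graphic matroid, a loop is a self-loop edge (u,u) with rank 0.
Examining all 11 edges for self-loops...
Self-loops found: (5,5), (1,1), (3,3)
Number of loops = 3.

3


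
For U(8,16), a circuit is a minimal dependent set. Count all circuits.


In U(8,16), circuits are the (9)-element subsets.
Any set of 9 elements is dependent, and removing any one element gives
an independent set of size 8, so it is a minimal dependent set.
Number of circuits = C(16,9) = 16! / (9! * 7!) = 11440.

11440


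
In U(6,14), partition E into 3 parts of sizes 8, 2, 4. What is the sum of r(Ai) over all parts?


r(Ai) = min(|Ai|, 6) for each part.
Sum = min(8,6) + min(2,6) + min(4,6)
    = 6 + 2 + 4
    = 12.

12


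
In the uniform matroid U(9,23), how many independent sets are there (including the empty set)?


Independent sets of U(9,23) are all subsets of size <= 9.
Count = C(23,0) + C(23,1) + C(23,2) + C(23,3) + C(23,4) + C(23,5) + C(23,6) + C(23,7) + C(23,8) + C(23,9)
     = 1 + 23 + 253 + 1771 + 8855 + 33649 + 100947 + 245157 + 490314 + 817190
     = 1698160.

1698160


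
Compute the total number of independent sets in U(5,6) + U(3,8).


For a direct sum, |I(M1+M2)| = |I(M1)| * |I(M2)|.
|I(U(5,6))| = sum C(6,k) for k=0..5 = 63.
|I(U(3,8))| = sum C(8,k) for k=0..3 = 93.
Total = 63 * 93 = 5859.

5859


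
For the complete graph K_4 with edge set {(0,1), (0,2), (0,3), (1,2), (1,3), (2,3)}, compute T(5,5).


T(K_4; x,y) = x^3 + 3x^2 + 4xy + 2x + y^3 + 3y^2 + 2y.
Substituting x=5, y=5:
= 125 + 75 + 100 + 10 + 125 + 75 + 10
= 520.

520


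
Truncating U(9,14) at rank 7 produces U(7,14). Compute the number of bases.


Truncating U(9,14) to rank 7 gives U(7,14).
Bases of U(7,14) are all 7-element subsets of 14 elements.
Number of bases = C(14,7) = 3432.

3432


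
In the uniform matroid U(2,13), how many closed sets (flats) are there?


Flats of U(2,13): every subset of size < 2 is a flat, plus E itself.
Count = (13 choose 0) + (13 choose 1) + 1
     = 1 + 13 + 1
     = 15.

15


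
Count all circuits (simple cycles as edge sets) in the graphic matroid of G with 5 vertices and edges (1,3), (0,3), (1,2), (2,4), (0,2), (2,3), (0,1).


A circuit in a graphic matroid = edge set of a simple cycle.
G has 5 vertices and 7 edges.
Enumerating all minimal edge subsets forming cycles...
Total circuits found: 7.

7


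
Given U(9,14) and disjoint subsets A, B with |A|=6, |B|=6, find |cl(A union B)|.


|A union B| = 6 + 6 = 12 (disjoint).
In U(9,14), cl(S) = S if |S| < 9, else cl(S) = E.
Since 12 >= 9, cl(A union B) = E.
|cl(A union B)| = 14.

14


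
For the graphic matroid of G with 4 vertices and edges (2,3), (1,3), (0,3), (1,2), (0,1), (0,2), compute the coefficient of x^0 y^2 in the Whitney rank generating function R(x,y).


R(x,y) = sum over A in 2^E of x^(r(E)-r(A)) * y^(|A|-r(A)).
G has 4 vertices, 6 edges. r(E) = 3.
Enumerate all 2^6 = 64 subsets.
Count subsets with r(E)-r(A)=0 and |A|-r(A)=2: 6.

6


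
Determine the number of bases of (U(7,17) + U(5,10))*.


(M1+M2)* = M1* + M2*.
M1* = U(10,17), bases: C(17,10) = 19448.
M2* = U(5,10), bases: C(10,5) = 252.
|B(M*)| = 19448 * 252 = 4900896.

4900896


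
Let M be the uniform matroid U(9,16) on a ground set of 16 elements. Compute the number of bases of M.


Bases of U(9,16) are all 9-element subsets of the 16-element ground set.
Number of bases = C(16,9).
C(16,9) = 11440.

11440


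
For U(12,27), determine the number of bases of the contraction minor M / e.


Contracting e from U(12,27) gives U(11,26).
Bases of U(11,26) = C(26,11) = 7726160.

7726160


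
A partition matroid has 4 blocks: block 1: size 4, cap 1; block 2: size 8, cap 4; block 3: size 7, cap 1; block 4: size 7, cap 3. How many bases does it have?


A basis picks exactly ci elements from block i.
Number of bases = product of C(|Si|, ci).
= C(4,1) * C(8,4) * C(7,1) * C(7,3)
= 4 * 70 * 7 * 35
= 68600.

68600


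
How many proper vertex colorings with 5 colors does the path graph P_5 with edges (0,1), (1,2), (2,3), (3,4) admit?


P(P_5, k) = k * (k-1)^(4).
P(5) = 5 * 4^4 = 5 * 256 = 1280.

1280


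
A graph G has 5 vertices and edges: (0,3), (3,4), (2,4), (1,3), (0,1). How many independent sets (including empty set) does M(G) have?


An independent set in a graphic matroid is an acyclic edge subset.
G has 5 vertices and 5 edges.
Enumerate all 2^5 = 32 subsets, checking for acyclicity.
Total independent sets = 28.

28


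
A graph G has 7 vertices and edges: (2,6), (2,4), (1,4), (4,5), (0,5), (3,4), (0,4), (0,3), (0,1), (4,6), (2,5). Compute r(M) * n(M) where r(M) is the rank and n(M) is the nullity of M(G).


r(M) = |V| - c = 7 - 1 = 6.
nullity = |E| - r(M) = 11 - 6 = 5.
Product = 6 * 5 = 30.

30


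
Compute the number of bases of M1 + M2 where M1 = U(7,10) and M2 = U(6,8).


Bases of a direct sum M1 + M2: |B| = |B(M1)| * |B(M2)|.
|B(U(7,10))| = C(10,7) = 120.
|B(U(6,8))| = C(8,6) = 28.
Total bases = 120 * 28 = 3360.

3360


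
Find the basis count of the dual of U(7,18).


The dual of U(r,n) is U(n-r, n) = U(11,18).
Bases of U(11,18) are all (11)-element subsets.
|B(M*)| = (18 choose 11) = 31824.

31824


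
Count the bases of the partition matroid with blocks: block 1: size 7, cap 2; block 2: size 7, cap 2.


A basis picks exactly ci elements from block i.
Number of bases = product of C(|Si|, ci).
= C(7,2) * C(7,2)
= 21 * 21
= 441.

441


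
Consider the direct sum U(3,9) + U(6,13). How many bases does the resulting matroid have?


Bases of a direct sum M1 + M2: |B| = |B(M1)| * |B(M2)|.
|B(U(3,9))| = C(9,3) = 84.
|B(U(6,13))| = C(13,6) = 1716.
Total bases = 84 * 1716 = 144144.

144144


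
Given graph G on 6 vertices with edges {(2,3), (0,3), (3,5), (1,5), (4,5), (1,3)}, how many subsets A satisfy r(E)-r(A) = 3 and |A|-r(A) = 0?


R(x,y) = sum over A in 2^E of x^(r(E)-r(A)) * y^(|A|-r(A)).
G has 6 vertices, 6 edges. r(E) = 5.
Enumerate all 2^6 = 64 subsets.
Count subsets with r(E)-r(A)=3 and |A|-r(A)=0: 15.

15


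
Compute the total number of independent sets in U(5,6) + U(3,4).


For a direct sum, |I(M1+M2)| = |I(M1)| * |I(M2)|.
|I(U(5,6))| = sum C(6,k) for k=0..5 = 63.
|I(U(3,4))| = sum C(4,k) for k=0..3 = 15.
Total = 63 * 15 = 945.

945


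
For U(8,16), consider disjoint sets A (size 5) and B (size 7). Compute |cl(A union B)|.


|A union B| = 5 + 7 = 12 (disjoint).
In U(8,16), cl(S) = S if |S| < 8, else cl(S) = E.
Since 12 >= 8, cl(A union B) = E.
|cl(A union B)| = 16.

16


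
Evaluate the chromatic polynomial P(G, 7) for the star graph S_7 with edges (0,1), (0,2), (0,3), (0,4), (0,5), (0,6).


P(tree, k) = k * (k-1)^(6) for any tree on 7 vertices.
P(7) = 7 * 6^6 = 7 * 46656 = 326592.

326592


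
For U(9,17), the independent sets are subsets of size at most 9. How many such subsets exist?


Independent sets of U(9,17) are all subsets of size <= 9.
Count = (17 choose 0) + (17 choose 1) + (17 choose 2) + (17 choose 3) + (17 choose 4) + (17 choose 5) + (17 choose 6) + (17 choose 7) + (17 choose 8) + (17 choose 9)
     = 1 + 17 + 136 + 680 + 2380 + 6188 + 12376 + 19448 + 24310 + 24310
     = 89846.

89846


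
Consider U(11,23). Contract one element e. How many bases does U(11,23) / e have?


Contracting e from U(11,23) gives U(10,22).
Bases of U(10,22) = C(22,10) = 22! / (10! * 12!) = 646646.

646646


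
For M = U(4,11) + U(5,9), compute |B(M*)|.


(M1+M2)* = M1* + M2*.
M1* = U(7,11), bases: C(11,7) = 330.
M2* = U(4,9), bases: C(9,4) = 126.
|B(M*)| = 330 * 126 = 41580.

41580


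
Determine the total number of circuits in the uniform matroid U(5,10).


In U(5,10), circuits are the (6)-element subsets.
Any set of 6 elements is dependent, and removing any one element gives
an independent set of size 5, so it is a minimal dependent set.
Number of circuits = C(10,6) = 10! / (6! * 4!) = 210.

210


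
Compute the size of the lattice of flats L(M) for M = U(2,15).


Flats of U(2,15): every subset of size < 2 is a flat, plus E itself.
Count = (15 choose 0) + (15 choose 1) + 1
     = 1 + 15 + 1
     = 17.

17


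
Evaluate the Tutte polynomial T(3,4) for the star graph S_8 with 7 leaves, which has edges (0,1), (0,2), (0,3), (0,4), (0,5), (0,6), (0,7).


A star on 8 vertices is a tree with 7 edges.
T(x,y) = x^(7) for any tree.
T(3,4) = 3^7 = 2187.

2187


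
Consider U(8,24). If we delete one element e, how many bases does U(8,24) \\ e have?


Deleting e from U(8,24) gives U(8,23) since n > r.
Bases of U(8,23) = C(23,8) = 23! / (8! * 15!) = 490314.

490314


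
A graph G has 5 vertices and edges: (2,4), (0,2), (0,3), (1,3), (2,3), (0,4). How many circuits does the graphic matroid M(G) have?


A circuit in a graphic matroid = edge set of a simple cycle.
G has 5 vertices and 6 edges.
Enumerating all minimal edge subsets forming cycles...
Total circuits found: 3.

3


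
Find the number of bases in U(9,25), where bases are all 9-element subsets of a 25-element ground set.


Bases of U(9,25) are all 9-element subsets of the 25-element ground set.
Number of bases = C(25,9).
(25 choose 9) = 2042975.

2042975


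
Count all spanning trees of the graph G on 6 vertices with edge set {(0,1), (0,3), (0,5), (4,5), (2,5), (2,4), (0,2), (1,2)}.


By Kirchhoff's matrix tree theorem, the number of spanning trees equals
the determinant of any cofactor of the Laplacian matrix L.
G has 6 vertices and 8 edges.
Computing the (5 x 5) cofactor determinant gives 21.

21


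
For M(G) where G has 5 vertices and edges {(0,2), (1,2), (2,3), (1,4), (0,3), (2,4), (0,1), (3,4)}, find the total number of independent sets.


An independent set in a graphic matroid is an acyclic edge subset.
G has 5 vertices and 8 edges.
Enumerate all 2^8 = 256 subsets, checking for acyclicity.
Total independent sets = 134.

134


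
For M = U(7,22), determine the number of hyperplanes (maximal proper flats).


Hyperplanes of U(7,22) are flats of rank 6.
In a uniform matroid, these are exactly the (6)-element subsets.
Count = C(22,6) = 74613.

74613


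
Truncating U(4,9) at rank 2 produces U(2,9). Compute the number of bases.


Truncating U(4,9) to rank 2 gives U(2,9).
Bases of U(2,9) are all 2-element subsets of 9 elements.
Number of bases = C(9,2) = (9 * 8) / (1 * 2) = 36.

36


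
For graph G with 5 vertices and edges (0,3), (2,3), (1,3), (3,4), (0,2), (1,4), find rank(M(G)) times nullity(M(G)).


r(M) = |V| - c = 5 - 1 = 4.
nullity = |E| - r(M) = 6 - 4 = 2.
Product = 4 * 2 = 8.

8


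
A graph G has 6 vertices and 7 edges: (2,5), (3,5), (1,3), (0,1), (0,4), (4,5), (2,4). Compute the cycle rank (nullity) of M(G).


Cycle rank (nullity) = |E| - r(M) = |E| - (|V| - c).
|E| = 7, |V| = 6, c = 1.
Nullity = 7 - (6 - 1) = 7 - 5 = 2.

2


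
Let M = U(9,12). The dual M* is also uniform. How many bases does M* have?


The dual of U(r,n) is U(n-r, n) = U(3,12).
Bases of U(3,12) are all (3)-element subsets.
|B(M*)| = C(12,3) = 12! / (3! * 9!) = 220.

220


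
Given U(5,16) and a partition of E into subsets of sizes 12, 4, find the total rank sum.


r(Ai) = min(|Ai|, 5) for each part.
Sum = min(12,5) + min(4,5)
    = 5 + 4
    = 9.

9


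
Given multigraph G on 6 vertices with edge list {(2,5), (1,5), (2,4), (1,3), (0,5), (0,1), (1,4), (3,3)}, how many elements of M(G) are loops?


In a graphic matroid, a loop is a self-loop edge (u,u) with rank 0.
Examining all 8 edges for self-loops...
Self-loops found: (3,3)
Number of loops = 1.

1


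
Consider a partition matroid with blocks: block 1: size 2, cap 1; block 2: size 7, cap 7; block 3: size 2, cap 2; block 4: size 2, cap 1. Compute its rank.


Rank of a partition matroid = sum of min(|Si|, ci) for each block.
= min(2,1) + min(7,7) + min(2,2) + min(2,1)
= 1 + 7 + 2 + 1
= 11.

11


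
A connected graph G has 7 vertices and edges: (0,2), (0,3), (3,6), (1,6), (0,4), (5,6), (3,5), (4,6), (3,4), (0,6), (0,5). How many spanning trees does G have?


By Kirchhoff's matrix tree theorem, the number of spanning trees equals
the determinant of any cofactor of the Laplacian matrix L.
G has 7 vertices and 11 edges.
Computing the (6 x 6) cofactor determinant gives 75.

75


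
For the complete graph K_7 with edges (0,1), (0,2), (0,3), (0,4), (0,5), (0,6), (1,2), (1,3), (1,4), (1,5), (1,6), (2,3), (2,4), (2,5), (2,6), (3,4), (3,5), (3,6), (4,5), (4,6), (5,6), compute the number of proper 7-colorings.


P(K_7, k) = k(k-1)(k-2)...(k-6).
P(7) = (7) * (6) * (5) * (4) * (3) * (2) * (1) = 5040.

5040


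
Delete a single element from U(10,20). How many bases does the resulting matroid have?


Deleting e from U(10,20) gives U(10,19) since n > r.
Bases of U(10,19) = (19 choose 10) = 92378.

92378


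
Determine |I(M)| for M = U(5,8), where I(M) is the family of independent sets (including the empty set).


Independent sets of U(5,8) are all subsets of size <= 5.
Count = (8 choose 0) + (8 choose 1) + (8 choose 2) + (8 choose 3) + (8 choose 4) + (8 choose 5)
     = 1 + 8 + 28 + 56 + 70 + 56
     = 219.

219


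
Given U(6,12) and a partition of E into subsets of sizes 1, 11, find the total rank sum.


r(Ai) = min(|Ai|, 6) for each part.
Sum = min(1,6) + min(11,6)
    = 1 + 6
    = 7.

7


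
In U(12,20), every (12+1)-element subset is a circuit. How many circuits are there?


In U(12,20), circuits are the (13)-element subsets.
Any set of 13 elements is dependent, and removing any one element gives
an independent set of size 12, so it is a minimal dependent set.
Number of circuits = C(20,13) = 20! / (13! * 7!) = 77520.

77520


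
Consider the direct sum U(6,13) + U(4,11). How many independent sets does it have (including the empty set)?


For a direct sum, |I(M1+M2)| = |I(M1)| * |I(M2)|.
|I(U(6,13))| = sum C(13,k) for k=0..6 = 4096.
|I(U(4,11))| = sum C(11,k) for k=0..4 = 562.
Total = 4096 * 562 = 2301952.

2301952


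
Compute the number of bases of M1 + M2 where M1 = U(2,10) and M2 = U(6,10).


Bases of a direct sum M1 + M2: |B| = |B(M1)| * |B(M2)|.
|B(U(2,10))| = C(10,2) = 45.
|B(U(6,10))| = C(10,6) = 210.
Total bases = 45 * 210 = 9450.

9450


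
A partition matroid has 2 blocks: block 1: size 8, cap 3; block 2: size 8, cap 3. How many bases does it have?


A basis picks exactly ci elements from block i.
Number of bases = product of C(|Si|, ci).
= C(8,3) * C(8,3)
= 56 * 56
= 3136.

3136


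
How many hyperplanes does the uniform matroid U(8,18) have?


Hyperplanes of U(8,18) are flats of rank 7.
In a uniform matroid, these are exactly the (7)-element subsets.
Count = (18 choose 7) = 31824.

31824


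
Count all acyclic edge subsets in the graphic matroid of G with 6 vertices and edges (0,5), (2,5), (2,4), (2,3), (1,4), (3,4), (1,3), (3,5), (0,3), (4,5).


An independent set in a graphic matroid is an acyclic edge subset.
G has 6 vertices and 10 edges.
Enumerate all 2^10 = 1024 subsets, checking for acyclicity.
Total independent sets = 430.

430


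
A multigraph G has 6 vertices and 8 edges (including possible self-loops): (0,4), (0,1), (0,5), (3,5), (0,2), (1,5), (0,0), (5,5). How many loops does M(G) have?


In a graphic matroid, a loop is a self-loop edge (u,u) with rank 0.
Examining all 8 edges for self-loops...
Self-loops found: (0,0), (5,5)
Number of loops = 2.

2


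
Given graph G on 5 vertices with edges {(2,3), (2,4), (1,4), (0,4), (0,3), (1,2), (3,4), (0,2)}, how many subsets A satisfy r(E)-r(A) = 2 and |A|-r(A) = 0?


R(x,y) = sum over A in 2^E of x^(r(E)-r(A)) * y^(|A|-r(A)).
G has 5 vertices, 8 edges. r(E) = 4.
Enumerate all 2^8 = 256 subsets.
Count subsets with r(E)-r(A)=2 and |A|-r(A)=0: 28.

28


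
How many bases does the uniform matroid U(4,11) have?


Bases of U(4,11) are all 4-element subsets of the 11-element ground set.
Number of bases = C(11,4).
C(11,4) = (11 * 10 * 9 * 8) / (1 * 2 * 3 * 4) = 330.

330


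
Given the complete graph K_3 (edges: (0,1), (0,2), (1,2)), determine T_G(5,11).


T(K_3; x,y) = x^2 + x + y.
T(5,11) = 25 + 5 + 11 = 41.

41


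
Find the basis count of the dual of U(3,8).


The dual of U(r,n) is U(n-r, n) = U(5,8).
Bases of U(5,8) are all (5)-element subsets.
|B(M*)| = C(8,5) = 56.

56


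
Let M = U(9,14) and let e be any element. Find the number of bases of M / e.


Contracting e from U(9,14) gives U(8,13).
Bases of U(8,13) = C(13,8) = 1287.

1287


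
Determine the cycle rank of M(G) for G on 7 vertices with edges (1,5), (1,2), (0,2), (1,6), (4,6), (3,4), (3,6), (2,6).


Cycle rank (nullity) = |E| - r(M) = |E| - (|V| - c).
|E| = 8, |V| = 7, c = 1.
Nullity = 8 - (7 - 1) = 8 - 6 = 2.

2


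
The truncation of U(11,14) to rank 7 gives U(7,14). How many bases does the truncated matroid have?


Truncating U(11,14) to rank 7 gives U(7,14).
Bases of U(7,14) are all 7-element subsets of 14 elements.
Number of bases = C(14,7) = 3432.

3432


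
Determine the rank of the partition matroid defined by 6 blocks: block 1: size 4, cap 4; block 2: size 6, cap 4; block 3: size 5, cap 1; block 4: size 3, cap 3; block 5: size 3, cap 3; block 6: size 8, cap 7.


Rank of a partition matroid = sum of min(|Si|, ci) for each block.
= min(4,4) + min(6,4) + min(5,1) + min(3,3) + min(3,3) + min(8,7)
= 4 + 4 + 1 + 3 + 3 + 7
= 22.

22


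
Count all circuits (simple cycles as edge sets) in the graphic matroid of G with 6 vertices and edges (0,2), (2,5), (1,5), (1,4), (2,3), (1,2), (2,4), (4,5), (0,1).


A circuit in a graphic matroid = edge set of a simple cycle.
G has 6 vertices and 9 edges.
Enumerating all minimal edge subsets forming cycles...
Total circuits found: 12.

12


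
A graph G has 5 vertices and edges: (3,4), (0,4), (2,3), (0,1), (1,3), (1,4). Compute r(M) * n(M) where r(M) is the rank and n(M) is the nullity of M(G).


r(M) = |V| - c = 5 - 1 = 4.
nullity = |E| - r(M) = 6 - 4 = 2.
Product = 4 * 2 = 8.

8


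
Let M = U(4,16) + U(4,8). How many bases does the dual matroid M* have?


(M1+M2)* = M1* + M2*.
M1* = U(12,16), bases: C(16,12) = 1820.
M2* = U(4,8), bases: C(8,4) = 70.
|B(M*)| = 1820 * 70 = 127400.

127400


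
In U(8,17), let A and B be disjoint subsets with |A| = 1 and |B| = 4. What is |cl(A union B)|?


|A union B| = 1 + 4 = 5 (disjoint).
In U(8,17), cl(S) = S if |S| < 8, else cl(S) = E.
Since 5 < 8, cl(A union B) = A union B.
|cl(A union B)| = 5.

5


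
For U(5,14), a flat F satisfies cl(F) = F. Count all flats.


Flats of U(5,14): every subset of size < 5 is a flat, plus E itself.
Count = C(14,0) + C(14,1) + C(14,2) + C(14,3) + C(14,4) + 1
     = 1 + 14 + 91 + 364 + 1001 + 1
     = 1472.

1472


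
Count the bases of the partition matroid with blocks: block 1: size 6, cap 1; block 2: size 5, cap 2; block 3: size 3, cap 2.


A basis picks exactly ci elements from block i.
Number of bases = product of C(|Si|, ci).
= C(6,1) * C(5,2) * C(3,2)
= 6 * 10 * 3
= 180.

180


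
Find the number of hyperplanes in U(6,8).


Hyperplanes of U(6,8) are flats of rank 5.
In a uniform matroid, these are exactly the (5)-element subsets.
Count = C(8,5) = 8! / (5! * 3!) = 56.

56


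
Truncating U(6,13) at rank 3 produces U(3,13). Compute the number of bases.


Truncating U(6,13) to rank 3 gives U(3,13).
Bases of U(3,13) are all 3-element subsets of 13 elements.
Number of bases = (13 choose 3) = 286.

286


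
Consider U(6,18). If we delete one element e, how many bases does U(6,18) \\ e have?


Deleting e from U(6,18) gives U(6,17) since n > r.
Bases of U(6,17) = C(17,6) = 17! / (6! * 11!) = 12376.

12376


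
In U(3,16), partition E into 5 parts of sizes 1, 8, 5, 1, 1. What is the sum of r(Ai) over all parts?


r(Ai) = min(|Ai|, 3) for each part.
Sum = min(1,3) + min(8,3) + min(5,3) + min(1,3) + min(1,3)
    = 1 + 3 + 3 + 1 + 1
    = 9.

9


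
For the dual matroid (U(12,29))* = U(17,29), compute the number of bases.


The dual of U(r,n) is U(n-r, n) = U(17,29).
Bases of U(17,29) are all (17)-element subsets.
|B(M*)| = C(29,17) = 29! / (17! * 12!) = 51895935.

51895935


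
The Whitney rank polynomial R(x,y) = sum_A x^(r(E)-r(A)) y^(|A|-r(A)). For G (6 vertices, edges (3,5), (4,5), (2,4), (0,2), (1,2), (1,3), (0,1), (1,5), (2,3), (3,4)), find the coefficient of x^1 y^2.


R(x,y) = sum over A in 2^E of x^(r(E)-r(A)) * y^(|A|-r(A)).
G has 6 vertices, 10 edges. r(E) = 5.
Enumerate all 2^10 = 1024 subsets.
Count subsets with r(E)-r(A)=1 and |A|-r(A)=2: 49.

49


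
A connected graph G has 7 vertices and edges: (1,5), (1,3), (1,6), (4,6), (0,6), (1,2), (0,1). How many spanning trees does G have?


By Kirchhoff's matrix tree theorem, the number of spanning trees equals
the determinant of any cofactor of the Laplacian matrix L.
G has 7 vertices and 7 edges.
Computing the (6 x 6) cofactor determinant gives 3.

3


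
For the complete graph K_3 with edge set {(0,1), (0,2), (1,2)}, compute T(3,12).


T(K_3; x,y) = x^2 + x + y.
T(3,12) = 9 + 3 + 12 = 24.

24


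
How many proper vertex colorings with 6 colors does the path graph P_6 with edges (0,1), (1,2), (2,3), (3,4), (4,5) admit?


P(P_6, k) = k * (k-1)^(5).
P(6) = 6 * 5^5 = 6 * 3125 = 18750.

18750


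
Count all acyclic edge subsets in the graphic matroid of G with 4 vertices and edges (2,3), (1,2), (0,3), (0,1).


An independent set in a graphic matroid is an acyclic edge subset.
G has 4 vertices and 4 edges.
Enumerate all 2^4 = 16 subsets, checking for acyclicity.
Total independent sets = 15.

15


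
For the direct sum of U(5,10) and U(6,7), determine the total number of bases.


Bases of a direct sum M1 + M2: |B| = |B(M1)| * |B(M2)|.
|B(U(5,10))| = C(10,5) = 252.
|B(U(6,7))| = C(7,6) = 7.
Total bases = 252 * 7 = 1764.

1764


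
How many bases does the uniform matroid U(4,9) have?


Bases of U(4,9) are all 4-element subsets of the 9-element ground set.
Number of bases = C(9,4).
(9 choose 4) = 126.

126


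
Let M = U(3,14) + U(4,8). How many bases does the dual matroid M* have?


(M1+M2)* = M1* + M2*.
M1* = U(11,14), bases: C(14,11) = 364.
M2* = U(4,8), bases: C(8,4) = 70.
|B(M*)| = 364 * 70 = 25480.

25480


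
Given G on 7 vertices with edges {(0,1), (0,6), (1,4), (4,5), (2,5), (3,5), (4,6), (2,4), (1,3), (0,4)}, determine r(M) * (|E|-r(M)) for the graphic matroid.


r(M) = |V| - c = 7 - 1 = 6.
nullity = |E| - r(M) = 10 - 6 = 4.
Product = 6 * 4 = 24.

24


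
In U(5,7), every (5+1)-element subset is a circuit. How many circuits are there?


In U(5,7), circuits are the (6)-element subsets.
Any set of 6 elements is dependent, and removing any one element gives
an independent set of size 5, so it is a minimal dependent set.
Number of circuits = C(7,6) = 7.

7


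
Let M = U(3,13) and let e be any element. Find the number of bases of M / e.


Contracting e from U(3,13) gives U(2,12).
Bases of U(2,12) = (12 choose 2) = 66.

66


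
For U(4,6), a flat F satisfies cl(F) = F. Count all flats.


Flats of U(4,6): every subset of size < 4 is a flat, plus E itself.
Count = C(6,0) + C(6,1) + C(6,2) + C(6,3) + 1
     = 1 + 6 + 15 + 20 + 1
     = 43.

43


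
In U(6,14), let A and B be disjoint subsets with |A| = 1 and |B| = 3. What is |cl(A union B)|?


|A union B| = 1 + 3 = 4 (disjoint).
In U(6,14), cl(S) = S if |S| < 6, else cl(S) = E.
Since 4 < 6, cl(A union B) = A union B.
|cl(A union B)| = 4.

4


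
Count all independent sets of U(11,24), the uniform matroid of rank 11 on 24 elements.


Independent sets of U(11,24) are all subsets of size <= 11.
Count = C(24,0) + C(24,1) + C(24,2) + C(24,3) + C(24,4) + C(24,5) + C(24,6) + C(24,7) + C(24,8) + C(24,9) + C(24,10) + C(24,11)
     = 1 + 24 + 276 + 2024 + 10626 + 42504 + 134596 + 346104 + 735471 + 1307504 + 1961256 + 2496144
     = 7036530.

7036530


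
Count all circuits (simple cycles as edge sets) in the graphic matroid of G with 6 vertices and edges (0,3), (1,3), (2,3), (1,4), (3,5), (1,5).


A circuit in a graphic matroid = edge set of a simple cycle.
G has 6 vertices and 6 edges.
Enumerating all minimal edge subsets forming cycles...
Total circuits found: 1.

1


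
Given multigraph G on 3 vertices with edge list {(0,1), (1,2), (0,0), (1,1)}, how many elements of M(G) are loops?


In a graphic matroid, a loop is a self-loop edge (u,u) with rank 0.
Examining all 4 edges for self-loops...
Self-loops found: (0,0), (1,1)
Number of loops = 2.

2


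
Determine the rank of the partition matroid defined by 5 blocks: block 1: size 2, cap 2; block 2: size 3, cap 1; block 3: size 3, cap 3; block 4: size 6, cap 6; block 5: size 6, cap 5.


Rank of a partition matroid = sum of min(|Si|, ci) for each block.
= min(2,2) + min(3,1) + min(3,3) + min(6,6) + min(6,5)
= 2 + 1 + 3 + 6 + 5
= 17.

17


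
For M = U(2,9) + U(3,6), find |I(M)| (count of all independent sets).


For a direct sum, |I(M1+M2)| = |I(M1)| * |I(M2)|.
|I(U(2,9))| = sum C(9,k) for k=0..2 = 46.
|I(U(3,6))| = sum C(6,k) for k=0..3 = 42.
Total = 46 * 42 = 1932.

1932


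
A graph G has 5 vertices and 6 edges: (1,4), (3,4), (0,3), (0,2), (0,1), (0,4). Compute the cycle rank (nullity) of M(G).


Cycle rank (nullity) = |E| - r(M) = |E| - (|V| - c).
|E| = 6, |V| = 5, c = 1.
Nullity = 6 - (5 - 1) = 6 - 4 = 2.

2


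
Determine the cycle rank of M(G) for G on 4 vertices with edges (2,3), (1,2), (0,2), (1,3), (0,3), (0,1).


Cycle rank (nullity) = |E| - r(M) = |E| - (|V| - c).
|E| = 6, |V| = 4, c = 1.
Nullity = 6 - (4 - 1) = 6 - 3 = 3.

3


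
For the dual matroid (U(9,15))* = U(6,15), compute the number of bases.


The dual of U(r,n) is U(n-r, n) = U(6,15).
Bases of U(6,15) are all (6)-element subsets.
|B(M*)| = C(15,6) = 5005.

5005


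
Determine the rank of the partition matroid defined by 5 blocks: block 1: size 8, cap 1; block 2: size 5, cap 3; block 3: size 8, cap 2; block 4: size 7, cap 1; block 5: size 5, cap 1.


Rank of a partition matroid = sum of min(|Si|, ci) for each block.
= min(8,1) + min(5,3) + min(8,2) + min(7,1) + min(5,1)
= 1 + 3 + 2 + 1 + 1
= 8.

8


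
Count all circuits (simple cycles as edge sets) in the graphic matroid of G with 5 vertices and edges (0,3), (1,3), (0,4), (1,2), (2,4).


A circuit in a graphic matroid = edge set of a simple cycle.
G has 5 vertices and 5 edges.
Enumerating all minimal edge subsets forming cycles...
Total circuits found: 1.

1


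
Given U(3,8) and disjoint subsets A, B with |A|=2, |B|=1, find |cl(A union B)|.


|A union B| = 2 + 1 = 3 (disjoint).
In U(3,8), cl(S) = S if |S| < 3, else cl(S) = E.
Since 3 >= 3, cl(A union B) = E.
|cl(A union B)| = 8.

8


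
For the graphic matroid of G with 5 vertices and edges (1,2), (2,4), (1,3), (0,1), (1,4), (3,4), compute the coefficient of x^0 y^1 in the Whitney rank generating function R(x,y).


R(x,y) = sum over A in 2^E of x^(r(E)-r(A)) * y^(|A|-r(A)).
G has 5 vertices, 6 edges. r(E) = 4.
Enumerate all 2^6 = 64 subsets.
Count subsets with r(E)-r(A)=0 and |A|-r(A)=1: 5.

5


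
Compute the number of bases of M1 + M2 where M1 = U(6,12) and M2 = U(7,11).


Bases of a direct sum M1 + M2: |B| = |B(M1)| * |B(M2)|.
|B(U(6,12))| = C(12,6) = 924.
|B(U(7,11))| = C(11,7) = 330.
Total bases = 924 * 330 = 304920.

304920


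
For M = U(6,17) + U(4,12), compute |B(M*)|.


(M1+M2)* = M1* + M2*.
M1* = U(11,17), bases: C(17,11) = 12376.
M2* = U(8,12), bases: C(12,8) = 495.
|B(M*)| = 12376 * 495 = 6126120.

6126120


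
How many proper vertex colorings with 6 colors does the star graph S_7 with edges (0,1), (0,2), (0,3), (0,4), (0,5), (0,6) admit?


P(tree, k) = k * (k-1)^(6) for any tree on 7 vertices.
P(6) = 6 * 5^6 = 6 * 15625 = 93750.

93750


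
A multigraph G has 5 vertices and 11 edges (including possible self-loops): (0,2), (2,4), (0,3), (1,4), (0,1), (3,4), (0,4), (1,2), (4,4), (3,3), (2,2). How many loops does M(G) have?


In a graphic matroid, a loop is a self-loop edge (u,u) with rank 0.
Examining all 11 edges for self-loops...
Self-loops found: (4,4), (3,3), (2,2)
Number of loops = 3.

3


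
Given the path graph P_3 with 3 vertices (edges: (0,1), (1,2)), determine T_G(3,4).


A path on 3 vertices is a tree with 2 edges.
T(x,y) = x^(2) for any tree.
T(3,4) = 3^2 = 9.

9


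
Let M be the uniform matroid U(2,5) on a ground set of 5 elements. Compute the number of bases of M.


Bases of U(2,5) are all 2-element subsets of the 5-element ground set.
Number of bases = C(5,2).
C(5,2) = 5! / (2! * 3!) = 10.

10


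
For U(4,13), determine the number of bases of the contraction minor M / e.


Contracting e from U(4,13) gives U(3,12).
Bases of U(3,12) = (12 choose 3) = 220.

220


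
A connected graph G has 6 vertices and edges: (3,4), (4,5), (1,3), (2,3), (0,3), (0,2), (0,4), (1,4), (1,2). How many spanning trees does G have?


By Kirchhoff's matrix tree theorem, the number of spanning trees equals
the determinant of any cofactor of the Laplacian matrix L.
G has 6 vertices and 9 edges.
Computing the (5 x 5) cofactor determinant gives 45.

45


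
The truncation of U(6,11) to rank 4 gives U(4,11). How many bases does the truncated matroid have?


Truncating U(6,11) to rank 4 gives U(4,11).
Bases of U(4,11) are all 4-element subsets of 11 elements.
Number of bases = (11 choose 4) = 330.

330


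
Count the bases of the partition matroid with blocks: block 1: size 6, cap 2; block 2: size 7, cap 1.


A basis picks exactly ci elements from block i.
Number of bases = product of C(|Si|, ci).
= C(6,2) * C(7,1)
= 15 * 7
= 105.

105


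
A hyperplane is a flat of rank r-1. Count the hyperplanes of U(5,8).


Hyperplanes of U(5,8) are flats of rank 4.
In a uniform matroid, these are exactly the (4)-element subsets.
Count = C(8,4) = 8! / (4! * 4!) = 70.

70


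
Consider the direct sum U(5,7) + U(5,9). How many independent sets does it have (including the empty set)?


For a direct sum, |I(M1+M2)| = |I(M1)| * |I(M2)|.
|I(U(5,7))| = sum C(7,k) for k=0..5 = 120.
|I(U(5,9))| = sum C(9,k) for k=0..5 = 382.
Total = 120 * 382 = 45840.

45840


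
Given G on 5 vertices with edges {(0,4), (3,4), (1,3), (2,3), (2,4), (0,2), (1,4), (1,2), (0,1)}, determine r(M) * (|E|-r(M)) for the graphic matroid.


r(M) = |V| - c = 5 - 1 = 4.
nullity = |E| - r(M) = 9 - 4 = 5.
Product = 4 * 5 = 20.

20
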